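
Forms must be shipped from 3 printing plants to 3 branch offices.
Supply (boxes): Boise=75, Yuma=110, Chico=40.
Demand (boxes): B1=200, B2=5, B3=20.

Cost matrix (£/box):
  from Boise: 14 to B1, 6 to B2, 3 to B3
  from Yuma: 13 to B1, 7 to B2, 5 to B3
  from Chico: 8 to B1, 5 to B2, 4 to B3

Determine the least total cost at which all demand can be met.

Optimal allocation:
  Boise–B1: 50 boxes
  Boise–B2: 5 boxes
  Boise–B3: 20 boxes
  Yuma–B1: 110 boxes
  Chico–B1: 40 boxes
Total cost = £2540.
(Supply check: Boise ships 75; Yuma ships 110; Chico ships 40.)

2540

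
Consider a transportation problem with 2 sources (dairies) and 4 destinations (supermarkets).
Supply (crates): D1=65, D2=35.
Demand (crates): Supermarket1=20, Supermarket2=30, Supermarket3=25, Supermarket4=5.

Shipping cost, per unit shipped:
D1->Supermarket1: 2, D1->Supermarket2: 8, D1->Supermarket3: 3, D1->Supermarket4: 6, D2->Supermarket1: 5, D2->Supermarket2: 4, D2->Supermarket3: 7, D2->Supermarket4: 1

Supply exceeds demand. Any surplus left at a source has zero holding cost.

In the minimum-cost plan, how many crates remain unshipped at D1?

20

An optimal plan:
  D1 to Supermarket1: 20 crates
  D1 to Supermarket3: 25 crates
  D2 to Supermarket2: 30 crates
  D2 to Supermarket4: 5 crates
Total cost = 240.
D1 ships 45 of its 65, leaving 20.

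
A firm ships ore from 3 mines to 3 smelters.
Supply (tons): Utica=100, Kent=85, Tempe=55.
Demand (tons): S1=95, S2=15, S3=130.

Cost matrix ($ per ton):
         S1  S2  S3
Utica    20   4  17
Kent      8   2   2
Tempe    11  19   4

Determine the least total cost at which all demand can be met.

Optimal allocation:
  Utica to S1: 85 × $20 = $1700
  Utica to S2: 15 × $4 = $60
  Kent to S1: 10 × $8 = $80
  Kent to S3: 75 × $2 = $150
  Tempe to S3: 55 × $4 = $220
Total = 1700 + 60 + 80 + 150 + 220 = $2210.

2210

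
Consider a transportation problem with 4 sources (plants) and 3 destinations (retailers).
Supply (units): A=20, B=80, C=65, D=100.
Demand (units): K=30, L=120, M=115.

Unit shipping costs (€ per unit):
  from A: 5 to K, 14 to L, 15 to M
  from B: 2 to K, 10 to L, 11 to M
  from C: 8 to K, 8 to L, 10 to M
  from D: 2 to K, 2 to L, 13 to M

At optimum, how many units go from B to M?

Solving gives:
  A→K: 20 × €5 = €100
  B→K: 10 × €2 = €20
  B→M: 70 × €11 = €770
  C→L: 20 × €8 = €160
  C→M: 45 × €10 = €450
  D→L: 100 × €2 = €200
Total cost = €1700.
So B→M carries 70 units.

70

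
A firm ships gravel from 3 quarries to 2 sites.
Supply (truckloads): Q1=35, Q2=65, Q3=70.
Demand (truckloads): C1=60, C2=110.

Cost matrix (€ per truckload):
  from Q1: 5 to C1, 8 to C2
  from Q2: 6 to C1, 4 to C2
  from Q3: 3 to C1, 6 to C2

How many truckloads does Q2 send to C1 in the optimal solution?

0

Optimal shipments:
  Q1→C2: 35 × €8 = €280
  Q2→C2: 65 × €4 = €260
  Q3→C1: 60 × €3 = €180
  Q3→C2: 10 × €6 = €60
Total cost = €780.
The route Q2→C1 is not used.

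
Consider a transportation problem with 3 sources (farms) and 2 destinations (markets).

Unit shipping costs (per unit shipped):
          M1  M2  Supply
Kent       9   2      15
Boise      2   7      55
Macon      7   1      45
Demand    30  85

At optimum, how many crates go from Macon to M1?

Solving gives:
  Kent to M2: 15 crates
  Boise to M1: 30 crates
  Boise to M2: 25 crates
  Macon to M2: 45 crates
Total cost = 310.
The route Macon→M1 is not used.

0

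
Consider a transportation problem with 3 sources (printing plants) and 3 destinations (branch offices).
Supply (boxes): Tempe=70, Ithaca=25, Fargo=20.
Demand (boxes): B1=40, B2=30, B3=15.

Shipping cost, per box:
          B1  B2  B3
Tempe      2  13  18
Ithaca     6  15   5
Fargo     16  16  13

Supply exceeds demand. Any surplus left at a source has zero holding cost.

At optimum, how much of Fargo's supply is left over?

Minimum-cost shipments:
  Tempe–B1: 40 × 2 = 80
  Tempe–B2: 30 × 13 = 390
  Ithaca–B3: 15 × 5 = 75
Total cost = 545.
Fargo ships 0 of its 20, leaving 20.

20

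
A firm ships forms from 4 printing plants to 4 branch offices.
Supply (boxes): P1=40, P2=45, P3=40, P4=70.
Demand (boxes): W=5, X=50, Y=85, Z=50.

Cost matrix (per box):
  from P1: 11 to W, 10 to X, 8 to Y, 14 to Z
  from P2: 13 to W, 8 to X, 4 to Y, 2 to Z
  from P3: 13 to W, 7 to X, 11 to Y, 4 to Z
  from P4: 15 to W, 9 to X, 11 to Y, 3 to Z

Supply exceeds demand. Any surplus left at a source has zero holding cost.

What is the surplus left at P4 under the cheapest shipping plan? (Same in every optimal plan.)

An optimal plan:
  P1 to W: 5 boxes
  P1 to Y: 35 boxes
  P2 to Y: 45 boxes
  P3 to X: 40 boxes
  P4 to X: 10 boxes
  P4 to Y: 5 boxes
  P4 to Z: 50 boxes
Total cost = 1090.
P4 ships 65 of its 70, leaving 5.

5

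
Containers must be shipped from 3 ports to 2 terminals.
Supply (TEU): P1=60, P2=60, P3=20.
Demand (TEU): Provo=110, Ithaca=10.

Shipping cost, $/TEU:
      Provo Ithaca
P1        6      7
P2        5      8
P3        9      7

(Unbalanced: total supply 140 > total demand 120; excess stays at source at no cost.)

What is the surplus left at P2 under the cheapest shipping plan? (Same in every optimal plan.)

0

An optimal plan:
  P1–Provo: 50 × $6 = $300
  P1–Ithaca: 10 × $7 = $70
  P2–Provo: 60 × $5 = $300
Total cost = $670.
P2 ships 60 of its 60, leaving 0.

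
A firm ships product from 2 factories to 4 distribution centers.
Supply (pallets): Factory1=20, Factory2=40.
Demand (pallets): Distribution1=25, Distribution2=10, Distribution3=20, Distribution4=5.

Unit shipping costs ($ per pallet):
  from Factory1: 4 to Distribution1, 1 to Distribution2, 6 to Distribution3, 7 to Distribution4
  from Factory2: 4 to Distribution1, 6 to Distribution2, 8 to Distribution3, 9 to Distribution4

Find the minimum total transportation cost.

A cheapest plan:
  Factory1->Distribution2: 10 × $1 = $10
  Factory1->Distribution3: 10 × $6 = $60
  Factory2->Distribution1: 25 × $4 = $100
  Factory2->Distribution3: 10 × $8 = $80
  Factory2->Distribution4: 5 × $9 = $45
Total = 10 + 60 + 100 + 80 + 45 = $295.

295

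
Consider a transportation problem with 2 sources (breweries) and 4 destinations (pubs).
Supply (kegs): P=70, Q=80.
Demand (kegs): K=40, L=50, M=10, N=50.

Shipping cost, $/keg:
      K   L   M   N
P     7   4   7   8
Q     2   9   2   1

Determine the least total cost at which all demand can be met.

450

A cheapest plan:
  P→K: 20 × $7 = $140
  P→L: 50 × $4 = $200
  Q→K: 20 × $2 = $40
  Q→M: 10 × $2 = $20
  Q→N: 50 × $1 = $50
Total = 140 + 200 + 40 + 20 + 50 = $450.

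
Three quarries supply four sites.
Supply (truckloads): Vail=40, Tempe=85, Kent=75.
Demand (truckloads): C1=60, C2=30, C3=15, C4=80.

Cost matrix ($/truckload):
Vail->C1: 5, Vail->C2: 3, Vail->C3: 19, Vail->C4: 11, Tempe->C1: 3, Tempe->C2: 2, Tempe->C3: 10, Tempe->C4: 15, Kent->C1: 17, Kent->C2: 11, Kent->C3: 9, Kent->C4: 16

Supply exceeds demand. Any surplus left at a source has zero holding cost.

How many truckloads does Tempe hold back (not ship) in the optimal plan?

0

Minimum-cost shipments:
  Vail→C2: 5 × $3 = $15
  Vail→C4: 35 × $11 = $385
  Tempe→C1: 60 × $3 = $180
  Tempe→C2: 25 × $2 = $50
  Kent→C3: 15 × $9 = $135
  Kent→C4: 45 × $16 = $720
Total cost = $1485.
Tempe ships 85 of its 85, leaving 0.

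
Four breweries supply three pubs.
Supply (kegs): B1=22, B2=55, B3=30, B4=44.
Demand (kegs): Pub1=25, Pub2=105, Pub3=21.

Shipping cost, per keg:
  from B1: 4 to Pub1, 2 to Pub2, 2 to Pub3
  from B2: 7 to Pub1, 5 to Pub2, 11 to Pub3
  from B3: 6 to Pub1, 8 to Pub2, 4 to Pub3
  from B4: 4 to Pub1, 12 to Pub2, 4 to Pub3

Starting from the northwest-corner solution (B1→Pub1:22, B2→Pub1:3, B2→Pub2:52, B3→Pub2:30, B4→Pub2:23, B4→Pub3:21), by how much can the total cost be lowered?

Current plan cost = 22·4 + 3·7 + 52·5 + 30·8 + 23·12 + 21·4 = 969.
Optimal plan:
  B1–Pub2: 22 × 2 = 44
  B2–Pub2: 55 × 5 = 275
  B3–Pub2: 28 × 8 = 224
  B3–Pub3: 2 × 4 = 8
  B4–Pub1: 25 × 4 = 100
  B4–Pub3: 19 × 4 = 76
Optimal cost = 727.
Saving = 969 − 727 = 242.

242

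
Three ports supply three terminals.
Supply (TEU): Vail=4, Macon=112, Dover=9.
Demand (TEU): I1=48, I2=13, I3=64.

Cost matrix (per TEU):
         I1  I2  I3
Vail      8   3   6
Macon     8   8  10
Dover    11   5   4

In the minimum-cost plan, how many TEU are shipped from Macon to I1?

Optimal shipments:
  Vail to I2: 4 TEU
  Macon to I1: 48 TEU
  Macon to I2: 9 TEU
  Macon to I3: 55 TEU
  Dover to I3: 9 TEU
Total cost = 1054.
So Macon→I1 carries 48 TEU.

48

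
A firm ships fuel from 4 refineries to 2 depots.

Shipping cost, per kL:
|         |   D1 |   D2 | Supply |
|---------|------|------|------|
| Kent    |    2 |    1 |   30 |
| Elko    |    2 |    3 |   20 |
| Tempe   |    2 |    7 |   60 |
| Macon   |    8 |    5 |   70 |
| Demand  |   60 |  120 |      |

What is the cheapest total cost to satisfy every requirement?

An optimal shipping plan:
  Kent–D2: 30 × 1 = 30
  Elko–D2: 20 × 3 = 60
  Tempe–D1: 60 × 2 = 120
  Macon–D2: 70 × 5 = 350
Total = 30 + 60 + 120 + 350 = 560.
(Supply check: Kent ships 30; Elko ships 20; Tempe ships 60; Macon ships 70.)

560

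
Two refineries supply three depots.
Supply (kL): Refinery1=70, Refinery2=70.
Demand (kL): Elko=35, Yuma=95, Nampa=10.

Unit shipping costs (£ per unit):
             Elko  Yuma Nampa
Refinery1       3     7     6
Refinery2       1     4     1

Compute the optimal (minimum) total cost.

A cheapest plan:
  Refinery1->Elko: 35 × £3 = £105
  Refinery1->Yuma: 35 × £7 = £245
  Refinery2->Yuma: 60 × £4 = £240
  Refinery2->Nampa: 10 × £1 = £10
Total = 105 + 245 + 240 + 10 = £600.

600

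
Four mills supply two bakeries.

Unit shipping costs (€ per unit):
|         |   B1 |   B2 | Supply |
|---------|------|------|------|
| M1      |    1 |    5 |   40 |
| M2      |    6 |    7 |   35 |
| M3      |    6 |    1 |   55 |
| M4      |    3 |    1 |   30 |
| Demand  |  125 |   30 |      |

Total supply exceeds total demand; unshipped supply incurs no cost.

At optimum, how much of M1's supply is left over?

Minimum-cost shipments:
  M1->B1: 40 × €1 = €40
  M2->B1: 30 × €6 = €180
  M3->B1: 25 × €6 = €150
  M3->B2: 30 × €1 = €30
  M4->B1: 30 × €3 = €90
Total cost = €490.
M1 ships 40 of its 40, leaving 0.

0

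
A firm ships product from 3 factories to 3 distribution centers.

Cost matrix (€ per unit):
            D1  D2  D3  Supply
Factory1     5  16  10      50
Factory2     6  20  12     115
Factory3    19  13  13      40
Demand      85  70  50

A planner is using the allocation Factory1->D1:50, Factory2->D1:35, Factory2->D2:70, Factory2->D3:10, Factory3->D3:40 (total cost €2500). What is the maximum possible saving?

430

Current plan cost = 50·5 + 35·6 + 70·20 + 10·12 + 40·13 = €2500.
Optimal plan:
  Factory1–D2: 30 × €16 = €480
  Factory1–D3: 20 × €10 = €200
  Factory2–D1: 85 × €6 = €510
  Factory2–D3: 30 × €12 = €360
  Factory3–D2: 40 × €13 = €520
Optimal cost = €2070.
Saving = 2500 − 2070 = €430.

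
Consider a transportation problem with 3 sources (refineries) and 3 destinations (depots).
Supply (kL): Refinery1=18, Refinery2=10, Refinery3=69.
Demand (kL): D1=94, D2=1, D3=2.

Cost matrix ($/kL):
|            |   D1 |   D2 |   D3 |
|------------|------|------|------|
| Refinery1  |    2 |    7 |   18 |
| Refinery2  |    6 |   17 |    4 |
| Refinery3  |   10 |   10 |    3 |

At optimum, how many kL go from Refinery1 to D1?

The minimum-cost plan:
  Refinery1–D1: 18 × $2 = $36
  Refinery2–D1: 10 × $6 = $60
  Refinery3–D1: 66 × $10 = $660
  Refinery3–D2: 1 × $10 = $10
  Refinery3–D3: 2 × $3 = $6
Total cost = $772.
So Refinery1→D1 carries 18 kL.

18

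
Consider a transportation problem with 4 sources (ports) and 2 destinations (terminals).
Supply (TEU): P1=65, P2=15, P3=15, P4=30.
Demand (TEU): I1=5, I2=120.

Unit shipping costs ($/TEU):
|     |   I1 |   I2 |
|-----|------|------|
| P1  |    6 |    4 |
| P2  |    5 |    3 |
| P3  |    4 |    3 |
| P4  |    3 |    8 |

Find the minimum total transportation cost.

An optimal shipping plan:
  P1 to I2: 65 × $4 = $260
  P2 to I2: 15 × $3 = $45
  P3 to I2: 15 × $3 = $45
  P4 to I1: 5 × $3 = $15
  P4 to I2: 25 × $8 = $200
Total = 260 + 45 + 45 + 15 + 200 = $565.

565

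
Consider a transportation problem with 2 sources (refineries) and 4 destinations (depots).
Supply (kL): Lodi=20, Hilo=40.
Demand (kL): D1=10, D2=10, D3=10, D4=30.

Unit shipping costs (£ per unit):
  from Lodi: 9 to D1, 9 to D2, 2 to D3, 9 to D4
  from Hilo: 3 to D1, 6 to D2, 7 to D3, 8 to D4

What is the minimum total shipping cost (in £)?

360

A cheapest plan:
  Lodi→D3: 10 kL
  Lodi→D4: 10 kL
  Hilo→D1: 10 kL
  Hilo→D2: 10 kL
  Hilo→D4: 20 kL
Total cost = £360.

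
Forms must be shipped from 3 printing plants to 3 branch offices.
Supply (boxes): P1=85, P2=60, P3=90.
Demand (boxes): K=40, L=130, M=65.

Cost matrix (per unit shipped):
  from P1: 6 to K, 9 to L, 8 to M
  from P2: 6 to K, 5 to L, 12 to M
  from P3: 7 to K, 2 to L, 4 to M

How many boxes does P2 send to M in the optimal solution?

0

The minimum-cost plan:
  P1–K: 40 × 6 = 240
  P1–M: 45 × 8 = 360
  P2–L: 60 × 5 = 300
  P3–L: 70 × 2 = 140
  P3–M: 20 × 4 = 80
Total cost = 1120.
The route P2→M is not used.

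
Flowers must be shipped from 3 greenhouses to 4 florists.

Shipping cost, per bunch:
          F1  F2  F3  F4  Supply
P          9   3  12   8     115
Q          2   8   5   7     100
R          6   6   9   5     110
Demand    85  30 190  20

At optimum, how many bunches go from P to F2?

Solving gives:
  P->F2: 30 × 3 = 90
  P->F3: 65 × 12 = 780
  P->F4: 20 × 8 = 160
  Q->F3: 100 × 5 = 500
  R->F1: 85 × 6 = 510
  R->F3: 25 × 9 = 225
Total cost = 2265.
So P→F2 carries 30 bunches.

30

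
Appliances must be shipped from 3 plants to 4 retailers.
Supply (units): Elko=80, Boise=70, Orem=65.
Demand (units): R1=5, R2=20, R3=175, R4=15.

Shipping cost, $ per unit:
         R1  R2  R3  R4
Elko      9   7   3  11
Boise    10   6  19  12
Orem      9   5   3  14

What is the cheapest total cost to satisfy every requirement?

An optimal shipping plan:
  Elko->R3: 80 × $3 = $240
  Boise->R1: 5 × $10 = $50
  Boise->R2: 20 × $6 = $120
  Boise->R3: 30 × $19 = $570
  Boise->R4: 15 × $12 = $180
  Orem->R3: 65 × $3 = $195
Total = 240 + 50 + 120 + 570 + 180 + 195 = $1355.
(Supply check: Elko ships 80; Boise ships 70; Orem ships 65.)

1355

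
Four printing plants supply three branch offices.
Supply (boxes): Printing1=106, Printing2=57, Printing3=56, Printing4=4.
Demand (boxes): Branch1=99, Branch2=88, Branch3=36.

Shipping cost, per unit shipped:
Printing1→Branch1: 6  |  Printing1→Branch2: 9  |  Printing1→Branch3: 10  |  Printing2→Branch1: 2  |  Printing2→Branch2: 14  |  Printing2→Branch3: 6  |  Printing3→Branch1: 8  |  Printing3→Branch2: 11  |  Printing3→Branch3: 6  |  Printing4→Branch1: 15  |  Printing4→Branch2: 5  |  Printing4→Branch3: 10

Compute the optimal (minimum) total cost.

1398

One minimum-cost allocation:
  Printing1 to Branch1: 22 × 6 = 132
  Printing1 to Branch2: 84 × 9 = 756
  Printing2 to Branch1: 57 × 2 = 114
  Printing3 to Branch1: 20 × 8 = 160
  Printing3 to Branch3: 36 × 6 = 216
  Printing4 to Branch2: 4 × 5 = 20
Total = 132 + 756 + 114 + 160 + 216 + 20 = 1398.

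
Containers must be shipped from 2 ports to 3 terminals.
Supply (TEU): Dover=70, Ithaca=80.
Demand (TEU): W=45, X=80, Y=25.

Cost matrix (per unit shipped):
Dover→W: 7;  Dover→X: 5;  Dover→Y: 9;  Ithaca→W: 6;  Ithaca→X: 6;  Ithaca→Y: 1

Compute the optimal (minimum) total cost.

705

One minimum-cost allocation:
  Dover to X: 70 × 5 = 350
  Ithaca to W: 45 × 6 = 270
  Ithaca to X: 10 × 6 = 60
  Ithaca to Y: 25 × 1 = 25
Total = 350 + 270 + 60 + 25 = 705.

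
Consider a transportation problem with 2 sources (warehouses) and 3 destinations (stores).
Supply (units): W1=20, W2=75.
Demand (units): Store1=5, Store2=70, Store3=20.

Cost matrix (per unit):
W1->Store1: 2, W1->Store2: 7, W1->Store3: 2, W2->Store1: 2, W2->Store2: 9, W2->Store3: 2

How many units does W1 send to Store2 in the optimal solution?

20

Optimal shipments:
  W1–Store2: 20 × 7 = 140
  W2–Store1: 5 × 2 = 10
  W2–Store2: 50 × 9 = 450
  W2–Store3: 20 × 2 = 40
Total cost = 640.
So W1→Store2 carries 20 units.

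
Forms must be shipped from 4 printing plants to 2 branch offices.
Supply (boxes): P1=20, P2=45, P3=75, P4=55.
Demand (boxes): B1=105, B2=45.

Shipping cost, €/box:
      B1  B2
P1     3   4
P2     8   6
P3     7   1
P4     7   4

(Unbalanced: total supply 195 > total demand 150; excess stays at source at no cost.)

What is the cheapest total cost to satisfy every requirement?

An optimal shipping plan:
  P1→B1: 20 boxes
  P3→B1: 30 boxes
  P3→B2: 45 boxes
  P4→B1: 55 boxes
Total cost = €700.
(Supply check: P1 ships 20; P2 ships 0; P3 ships 75; P4 ships 55.)

700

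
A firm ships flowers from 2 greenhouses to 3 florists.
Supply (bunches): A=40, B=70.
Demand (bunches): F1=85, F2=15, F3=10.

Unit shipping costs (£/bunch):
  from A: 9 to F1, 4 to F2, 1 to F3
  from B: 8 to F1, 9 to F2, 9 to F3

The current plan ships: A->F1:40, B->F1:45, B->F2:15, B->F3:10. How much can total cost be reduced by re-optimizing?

180

Current plan cost = 40·9 + 45·8 + 15·9 + 10·9 = £945.
Optimal plan:
  A→F1: 15 × £9 = £135
  A→F2: 15 × £4 = £60
  A→F3: 10 × £1 = £10
  B→F1: 70 × £8 = £560
Optimal cost = £765.
Saving = 945 − 765 = £180.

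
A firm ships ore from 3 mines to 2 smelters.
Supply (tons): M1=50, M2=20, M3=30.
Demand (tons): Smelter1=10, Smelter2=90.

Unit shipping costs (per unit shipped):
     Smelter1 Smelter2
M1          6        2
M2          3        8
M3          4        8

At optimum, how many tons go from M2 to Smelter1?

10

Optimal shipments:
  M1–Smelter2: 50 tons
  M2–Smelter1: 10 tons
  M2–Smelter2: 10 tons
  M3–Smelter2: 30 tons
Total cost = 450.
So M2→Smelter1 carries 10 tons.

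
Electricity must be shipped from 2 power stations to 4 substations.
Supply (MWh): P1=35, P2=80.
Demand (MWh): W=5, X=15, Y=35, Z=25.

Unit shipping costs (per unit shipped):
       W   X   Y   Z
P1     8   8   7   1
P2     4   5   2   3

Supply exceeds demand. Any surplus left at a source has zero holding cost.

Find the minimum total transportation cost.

A cheapest plan:
  P1->Z: 25 × 1 = 25
  P2->W: 5 × 4 = 20
  P2->X: 15 × 5 = 75
  P2->Y: 35 × 2 = 70
Total = 25 + 20 + 75 + 70 = 190.

190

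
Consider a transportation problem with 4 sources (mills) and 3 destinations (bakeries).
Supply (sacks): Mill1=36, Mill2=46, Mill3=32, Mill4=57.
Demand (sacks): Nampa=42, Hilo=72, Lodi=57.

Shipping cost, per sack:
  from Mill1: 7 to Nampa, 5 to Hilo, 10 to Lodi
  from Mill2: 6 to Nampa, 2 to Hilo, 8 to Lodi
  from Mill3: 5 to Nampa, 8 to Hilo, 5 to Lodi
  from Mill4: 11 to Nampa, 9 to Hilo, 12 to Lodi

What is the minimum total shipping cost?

1104

One minimum-cost allocation:
  Mill1–Nampa: 10 × 7 = 70
  Mill1–Hilo: 26 × 5 = 130
  Mill2–Hilo: 46 × 2 = 92
  Mill3–Lodi: 32 × 5 = 160
  Mill4–Nampa: 32 × 11 = 352
  Mill4–Lodi: 25 × 12 = 300
Total = 70 + 130 + 92 + 160 + 352 + 300 = 1104.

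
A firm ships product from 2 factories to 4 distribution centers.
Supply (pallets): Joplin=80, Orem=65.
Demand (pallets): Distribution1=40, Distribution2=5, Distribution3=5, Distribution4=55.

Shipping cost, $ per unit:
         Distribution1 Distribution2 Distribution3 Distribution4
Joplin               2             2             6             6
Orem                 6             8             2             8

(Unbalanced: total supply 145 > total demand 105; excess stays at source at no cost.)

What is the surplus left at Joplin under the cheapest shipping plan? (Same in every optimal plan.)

Minimum-cost shipments:
  Joplin to Distribution1: 40 × $2 = $80
  Joplin to Distribution2: 5 × $2 = $10
  Joplin to Distribution4: 35 × $6 = $210
  Orem to Distribution3: 5 × $2 = $10
  Orem to Distribution4: 20 × $8 = $160
Total cost = $470.
Joplin ships 80 of its 80, leaving 0.

0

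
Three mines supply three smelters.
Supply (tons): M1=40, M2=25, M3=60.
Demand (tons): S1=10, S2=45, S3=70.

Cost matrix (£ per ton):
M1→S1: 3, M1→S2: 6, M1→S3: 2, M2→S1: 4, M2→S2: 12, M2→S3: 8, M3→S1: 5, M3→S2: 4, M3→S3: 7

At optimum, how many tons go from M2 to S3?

15

Optimal shipments:
  M1->S3: 40 × £2 = £80
  M2->S1: 10 × £4 = £40
  M2->S3: 15 × £8 = £120
  M3->S2: 45 × £4 = £180
  M3->S3: 15 × £7 = £105
Total cost = £525.
So M2→S3 carries 15 tons.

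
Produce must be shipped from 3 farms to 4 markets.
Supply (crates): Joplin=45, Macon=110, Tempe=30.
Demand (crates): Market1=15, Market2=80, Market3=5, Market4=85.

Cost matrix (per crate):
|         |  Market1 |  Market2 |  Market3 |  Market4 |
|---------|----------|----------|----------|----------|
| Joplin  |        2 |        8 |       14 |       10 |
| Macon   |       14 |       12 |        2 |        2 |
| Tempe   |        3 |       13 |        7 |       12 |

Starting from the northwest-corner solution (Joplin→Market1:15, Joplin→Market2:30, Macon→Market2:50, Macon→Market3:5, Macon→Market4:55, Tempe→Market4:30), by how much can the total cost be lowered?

330

Current plan cost = 15·2 + 30·8 + 50·12 + 5·2 + 55·2 + 30·12 = 1350.
Optimal plan:
  Joplin→Market2: 45 crates
  Macon→Market2: 20 crates
  Macon→Market3: 5 crates
  Macon→Market4: 85 crates
  Tempe→Market1: 15 crates
  Tempe→Market2: 15 crates
Optimal cost = 1020.
Saving = 1350 − 1020 = 330.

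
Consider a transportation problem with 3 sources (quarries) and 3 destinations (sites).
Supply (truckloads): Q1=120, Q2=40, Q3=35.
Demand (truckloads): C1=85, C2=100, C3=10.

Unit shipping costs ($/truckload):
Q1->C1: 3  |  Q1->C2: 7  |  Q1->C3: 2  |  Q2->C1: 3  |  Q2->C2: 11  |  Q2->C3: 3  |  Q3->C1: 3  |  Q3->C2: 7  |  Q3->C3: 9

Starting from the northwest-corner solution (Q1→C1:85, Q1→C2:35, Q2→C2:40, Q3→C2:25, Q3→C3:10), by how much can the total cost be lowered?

Current plan cost = 85·3 + 35·7 + 40·11 + 25·7 + 10·9 = $1205.
Optimal plan:
  Q1 to C1: 10 × $3 = $30
  Q1 to C2: 100 × $7 = $700
  Q1 to C3: 10 × $2 = $20
  Q2 to C1: 40 × $3 = $120
  Q3 to C1: 35 × $3 = $105
Optimal cost = $975.
Saving = 1205 − 975 = $230.

230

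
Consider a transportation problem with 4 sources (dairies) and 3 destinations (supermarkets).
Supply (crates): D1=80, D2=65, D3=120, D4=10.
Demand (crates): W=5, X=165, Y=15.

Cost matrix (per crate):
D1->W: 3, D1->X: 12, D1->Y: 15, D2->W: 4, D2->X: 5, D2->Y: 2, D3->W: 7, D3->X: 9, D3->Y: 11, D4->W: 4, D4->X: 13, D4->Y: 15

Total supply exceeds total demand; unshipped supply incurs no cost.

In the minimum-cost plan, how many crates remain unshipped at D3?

Minimum-cost shipments:
  D1→W: 5 × 3 = 15
  D2→X: 50 × 5 = 250
  D2→Y: 15 × 2 = 30
  D3→X: 115 × 9 = 1035
Total cost = 1330.
D3 ships 115 of its 120, leaving 5.

5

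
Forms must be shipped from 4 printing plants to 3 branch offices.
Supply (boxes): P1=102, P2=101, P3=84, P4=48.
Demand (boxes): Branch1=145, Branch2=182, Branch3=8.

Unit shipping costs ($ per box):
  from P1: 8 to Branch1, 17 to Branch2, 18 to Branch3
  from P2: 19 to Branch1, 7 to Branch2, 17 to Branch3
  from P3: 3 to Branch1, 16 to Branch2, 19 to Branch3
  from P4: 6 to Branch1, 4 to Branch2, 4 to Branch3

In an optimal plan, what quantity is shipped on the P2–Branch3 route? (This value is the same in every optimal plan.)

Solving gives:
  P1→Branch1: 61 × $8 = $488
  P1→Branch2: 41 × $17 = $697
  P2→Branch2: 101 × $7 = $707
  P3→Branch1: 84 × $3 = $252
  P4→Branch2: 40 × $4 = $160
  P4→Branch3: 8 × $4 = $32
Total cost = $2336.
The route P2→Branch3 is not used.

0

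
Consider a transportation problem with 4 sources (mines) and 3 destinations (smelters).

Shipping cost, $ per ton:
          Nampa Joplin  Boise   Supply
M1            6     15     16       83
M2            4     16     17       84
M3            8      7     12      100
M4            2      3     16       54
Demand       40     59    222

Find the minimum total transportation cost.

3573

A cheapest plan:
  M1->Boise: 83 × $16 = $1328
  M2->Nampa: 40 × $4 = $160
  M2->Boise: 44 × $17 = $748
  M3->Joplin: 5 × $7 = $35
  M3->Boise: 95 × $12 = $1140
  M4->Joplin: 54 × $3 = $162
Total = 1328 + 160 + 748 + 35 + 1140 + 162 = $3573.
(Supply check: M1 ships 83; M2 ships 84; M3 ships 100; M4 ships 54.)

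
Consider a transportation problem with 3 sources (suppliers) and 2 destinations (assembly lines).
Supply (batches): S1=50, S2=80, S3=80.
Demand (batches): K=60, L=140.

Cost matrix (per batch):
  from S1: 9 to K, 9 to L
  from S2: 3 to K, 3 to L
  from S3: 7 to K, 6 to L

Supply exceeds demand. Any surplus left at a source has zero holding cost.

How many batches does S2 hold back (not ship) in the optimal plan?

0

Minimum-cost shipments:
  S1–L: 40 batches
  S2–K: 60 batches
  S2–L: 20 batches
  S3–L: 80 batches
Total cost = 1080.
S2 ships 80 of its 80, leaving 0.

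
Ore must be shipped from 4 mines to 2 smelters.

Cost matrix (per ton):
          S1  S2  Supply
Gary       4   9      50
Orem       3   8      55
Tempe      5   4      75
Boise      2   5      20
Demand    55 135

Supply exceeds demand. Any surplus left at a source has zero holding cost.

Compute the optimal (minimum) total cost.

925

A cheapest plan:
  Gary→S2: 40 × 9 = 360
  Orem→S1: 55 × 3 = 165
  Tempe→S2: 75 × 4 = 300
  Boise→S2: 20 × 5 = 100
Total = 360 + 165 + 300 + 100 = 925.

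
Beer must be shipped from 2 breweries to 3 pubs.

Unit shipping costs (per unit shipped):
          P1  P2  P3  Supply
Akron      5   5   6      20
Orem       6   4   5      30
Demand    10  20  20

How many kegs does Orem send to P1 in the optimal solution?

Solving gives:
  Akron to P1: 10 × 5 = 50
  Akron to P2: 10 × 5 = 50
  Orem to P2: 10 × 4 = 40
  Orem to P3: 20 × 5 = 100
Total cost = 240.
The route Orem→P1 is not used.

0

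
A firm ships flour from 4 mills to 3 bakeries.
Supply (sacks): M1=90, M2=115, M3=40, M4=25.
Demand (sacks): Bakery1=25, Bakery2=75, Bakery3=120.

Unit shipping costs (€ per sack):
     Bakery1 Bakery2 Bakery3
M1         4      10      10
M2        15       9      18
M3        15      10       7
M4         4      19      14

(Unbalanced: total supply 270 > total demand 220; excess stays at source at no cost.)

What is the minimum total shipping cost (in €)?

One minimum-cost allocation:
  M1–Bakery1: 10 sacks
  M1–Bakery3: 80 sacks
  M2–Bakery2: 75 sacks
  M3–Bakery3: 40 sacks
  M4–Bakery1: 15 sacks
Total cost = €1855.

1855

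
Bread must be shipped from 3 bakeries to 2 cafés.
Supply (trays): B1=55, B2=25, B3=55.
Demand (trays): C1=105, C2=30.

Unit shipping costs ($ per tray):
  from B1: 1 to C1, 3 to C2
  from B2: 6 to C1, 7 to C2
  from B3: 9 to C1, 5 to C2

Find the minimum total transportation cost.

580

One minimum-cost allocation:
  B1–C1: 55 × $1 = $55
  B2–C1: 25 × $6 = $150
  B3–C1: 25 × $9 = $225
  B3–C2: 30 × $5 = $150
Total = 55 + 150 + 225 + 150 = $580.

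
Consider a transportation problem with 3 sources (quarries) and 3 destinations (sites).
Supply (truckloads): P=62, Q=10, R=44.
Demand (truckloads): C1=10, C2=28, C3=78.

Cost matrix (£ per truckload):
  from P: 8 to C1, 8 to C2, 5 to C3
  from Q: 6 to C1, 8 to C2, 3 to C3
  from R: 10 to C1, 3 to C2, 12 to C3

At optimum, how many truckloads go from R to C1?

10

The minimum-cost plan:
  P->C3: 62 truckloads
  Q->C3: 10 truckloads
  R->C1: 10 truckloads
  R->C2: 28 truckloads
  R->C3: 6 truckloads
Total cost = £596.
So R→C1 carries 10 truckloads.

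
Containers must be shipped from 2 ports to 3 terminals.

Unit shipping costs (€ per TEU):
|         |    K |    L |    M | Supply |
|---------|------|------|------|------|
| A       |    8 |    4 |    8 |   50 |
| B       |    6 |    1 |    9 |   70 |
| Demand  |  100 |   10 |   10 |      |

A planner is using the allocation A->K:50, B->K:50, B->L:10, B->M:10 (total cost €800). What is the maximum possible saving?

30

Current plan cost = 50·8 + 50·6 + 10·1 + 10·9 = €800.
Optimal plan:
  A→K: 40 × €8 = €320
  A→M: 10 × €8 = €80
  B→K: 60 × €6 = €360
  B→L: 10 × €1 = €10
Optimal cost = €770.
Saving = 800 − 770 = €30.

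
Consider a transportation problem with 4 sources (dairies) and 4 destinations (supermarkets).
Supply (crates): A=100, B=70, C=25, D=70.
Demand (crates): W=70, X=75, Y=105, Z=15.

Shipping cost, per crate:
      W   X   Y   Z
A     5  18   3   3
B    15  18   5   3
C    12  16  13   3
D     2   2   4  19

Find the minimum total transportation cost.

One minimum-cost allocation:
  A to W: 65 × 5 = 325
  A to Y: 35 × 3 = 105
  B to Y: 70 × 5 = 350
  C to W: 5 × 12 = 60
  C to X: 5 × 16 = 80
  C to Z: 15 × 3 = 45
  D to X: 70 × 2 = 140
Total = 325 + 105 + 350 + 60 + 80 + 45 + 140 = 1105.

1105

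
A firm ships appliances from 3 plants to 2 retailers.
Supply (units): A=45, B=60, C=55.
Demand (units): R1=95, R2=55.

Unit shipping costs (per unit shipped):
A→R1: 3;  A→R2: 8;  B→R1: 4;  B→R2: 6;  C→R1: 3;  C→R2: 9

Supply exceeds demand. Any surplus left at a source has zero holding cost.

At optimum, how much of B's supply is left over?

An optimal plan:
  A→R1: 40 × 3 = 120
  B→R2: 55 × 6 = 330
  C→R1: 55 × 3 = 165
Total cost = 615.
B ships 55 of its 60, leaving 5.

5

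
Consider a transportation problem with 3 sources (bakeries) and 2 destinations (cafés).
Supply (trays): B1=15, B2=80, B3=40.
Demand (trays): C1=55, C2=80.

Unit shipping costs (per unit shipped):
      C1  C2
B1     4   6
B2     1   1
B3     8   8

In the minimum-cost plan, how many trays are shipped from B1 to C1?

15

Solving gives:
  B1 to C1: 15 × 4 = 60
  B2 to C2: 80 × 1 = 80
  B3 to C1: 40 × 8 = 320
Total cost = 460.
So B1→C1 carries 15 trays.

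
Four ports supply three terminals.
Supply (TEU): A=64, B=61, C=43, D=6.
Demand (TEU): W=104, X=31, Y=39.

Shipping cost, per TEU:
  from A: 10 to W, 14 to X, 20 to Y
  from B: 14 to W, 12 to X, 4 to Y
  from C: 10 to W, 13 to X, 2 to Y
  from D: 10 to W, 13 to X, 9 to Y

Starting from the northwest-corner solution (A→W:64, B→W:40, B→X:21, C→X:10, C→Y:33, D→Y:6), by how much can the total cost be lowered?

152

Current plan cost = 64·10 + 40·14 + 21·12 + 10·13 + 33·2 + 6·9 = 1702.
Optimal plan:
  A to W: 64 TEU
  B to X: 31 TEU
  B to Y: 30 TEU
  C to W: 34 TEU
  C to Y: 9 TEU
  D to W: 6 TEU
Optimal cost = 1550.
Saving = 1702 − 1550 = 152.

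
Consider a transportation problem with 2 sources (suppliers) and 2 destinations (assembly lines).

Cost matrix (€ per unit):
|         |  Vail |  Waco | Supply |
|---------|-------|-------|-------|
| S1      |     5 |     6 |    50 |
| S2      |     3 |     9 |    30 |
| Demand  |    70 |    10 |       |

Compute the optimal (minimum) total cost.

350

One minimum-cost allocation:
  S1–Vail: 40 × €5 = €200
  S1–Waco: 10 × €6 = €60
  S2–Vail: 30 × €3 = €90
Total = 200 + 60 + 90 = €350.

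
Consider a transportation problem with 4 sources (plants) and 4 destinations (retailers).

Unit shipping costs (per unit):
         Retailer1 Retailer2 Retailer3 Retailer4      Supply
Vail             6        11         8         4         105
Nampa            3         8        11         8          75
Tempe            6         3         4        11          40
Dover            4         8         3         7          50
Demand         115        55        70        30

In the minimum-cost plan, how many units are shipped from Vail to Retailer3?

Optimal shipments:
  Vail–Retailer1: 40 × 6 = 240
  Vail–Retailer2: 15 × 11 = 165
  Vail–Retailer3: 20 × 8 = 160
  Vail–Retailer4: 30 × 4 = 120
  Nampa–Retailer1: 75 × 3 = 225
  Tempe–Retailer2: 40 × 3 = 120
  Dover–Retailer3: 50 × 3 = 150
Total cost = 1180.
So Vail→Retailer3 carries 20 units.

20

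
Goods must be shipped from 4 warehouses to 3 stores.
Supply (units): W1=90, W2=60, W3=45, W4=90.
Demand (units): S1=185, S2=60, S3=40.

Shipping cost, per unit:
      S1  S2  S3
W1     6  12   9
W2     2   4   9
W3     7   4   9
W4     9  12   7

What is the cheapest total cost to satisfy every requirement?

1600

A cheapest plan:
  W1–S1: 90 units
  W2–S1: 45 units
  W2–S2: 15 units
  W3–S2: 45 units
  W4–S1: 50 units
  W4–S3: 40 units
Total cost = 1600.
(Supply check: W1 ships 90; W2 ships 60; W3 ships 45; W4 ships 90.)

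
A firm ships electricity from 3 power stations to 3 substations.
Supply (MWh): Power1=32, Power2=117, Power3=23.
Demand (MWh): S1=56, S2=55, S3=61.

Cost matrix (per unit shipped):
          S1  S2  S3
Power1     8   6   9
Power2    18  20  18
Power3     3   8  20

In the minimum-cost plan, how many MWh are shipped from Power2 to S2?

The minimum-cost plan:
  Power1→S2: 32 × 6 = 192
  Power2→S1: 33 × 18 = 594
  Power2→S2: 23 × 20 = 460
  Power2→S3: 61 × 18 = 1098
  Power3→S1: 23 × 3 = 69
Total cost = 2413.
So Power2→S2 carries 23 MWh.

23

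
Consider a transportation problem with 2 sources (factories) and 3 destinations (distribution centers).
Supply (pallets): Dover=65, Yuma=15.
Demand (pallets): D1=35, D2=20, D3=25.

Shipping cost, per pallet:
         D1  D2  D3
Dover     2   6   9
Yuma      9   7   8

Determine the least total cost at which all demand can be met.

An optimal shipping plan:
  Dover to D1: 35 × 2 = 70
  Dover to D2: 20 × 6 = 120
  Dover to D3: 10 × 9 = 90
  Yuma to D3: 15 × 8 = 120
Total = 70 + 120 + 90 + 120 = 400.

400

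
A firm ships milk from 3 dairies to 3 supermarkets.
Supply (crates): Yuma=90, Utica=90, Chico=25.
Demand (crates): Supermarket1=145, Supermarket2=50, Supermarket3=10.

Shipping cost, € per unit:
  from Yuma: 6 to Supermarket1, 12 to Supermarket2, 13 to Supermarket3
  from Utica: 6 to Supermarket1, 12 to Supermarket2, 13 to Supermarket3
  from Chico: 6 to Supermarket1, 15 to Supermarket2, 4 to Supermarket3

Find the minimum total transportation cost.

One minimum-cost allocation:
  Yuma–Supermarket1: 40 × €6 = €240
  Yuma–Supermarket2: 50 × €12 = €600
  Utica–Supermarket1: 90 × €6 = €540
  Chico–Supermarket1: 15 × €6 = €90
  Chico–Supermarket3: 10 × €4 = €40
Total = 240 + 600 + 540 + 90 + 40 = €1510.
(Supply check: Yuma ships 90; Utica ships 90; Chico ships 25.)

1510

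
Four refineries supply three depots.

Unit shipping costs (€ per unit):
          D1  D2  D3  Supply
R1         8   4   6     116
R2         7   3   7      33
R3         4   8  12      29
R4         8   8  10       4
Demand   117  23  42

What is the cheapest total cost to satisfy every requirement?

1131

Optimal allocation:
  R1→D1: 51 × €8 = €408
  R1→D2: 23 × €4 = €92
  R1→D3: 42 × €6 = €252
  R2→D1: 33 × €7 = €231
  R3→D1: 29 × €4 = €116
  R4→D1: 4 × €8 = €32
Total = 408 + 92 + 252 + 231 + 116 + 32 = €1131.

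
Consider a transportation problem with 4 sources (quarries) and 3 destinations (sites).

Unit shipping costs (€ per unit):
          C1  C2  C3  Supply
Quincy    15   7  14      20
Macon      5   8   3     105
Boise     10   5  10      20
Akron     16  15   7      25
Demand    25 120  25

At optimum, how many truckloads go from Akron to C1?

Solving gives:
  Quincy to C2: 20 truckloads
  Macon to C1: 25 truckloads
  Macon to C2: 80 truckloads
  Boise to C2: 20 truckloads
  Akron to C3: 25 truckloads
Total cost = €1180.
The route Akron→C1 is not used.

0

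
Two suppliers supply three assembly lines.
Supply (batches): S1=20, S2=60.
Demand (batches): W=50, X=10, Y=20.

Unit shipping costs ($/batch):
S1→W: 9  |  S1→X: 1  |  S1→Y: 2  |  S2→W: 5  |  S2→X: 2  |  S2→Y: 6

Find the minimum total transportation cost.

A cheapest plan:
  S1 to Y: 20 × $2 = $40
  S2 to W: 50 × $5 = $250
  S2 to X: 10 × $2 = $20
Total = 40 + 250 + 20 = $310.
(Supply check: S1 ships 20; S2 ships 60.)

310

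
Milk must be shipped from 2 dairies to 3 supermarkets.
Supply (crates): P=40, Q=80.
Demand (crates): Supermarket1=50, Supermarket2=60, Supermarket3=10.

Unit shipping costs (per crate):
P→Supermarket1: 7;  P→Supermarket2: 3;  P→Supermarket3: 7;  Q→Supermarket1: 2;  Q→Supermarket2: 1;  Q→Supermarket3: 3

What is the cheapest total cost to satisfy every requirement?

270

Optimal allocation:
  P–Supermarket2: 40 × 3 = 120
  Q–Supermarket1: 50 × 2 = 100
  Q–Supermarket2: 20 × 1 = 20
  Q–Supermarket3: 10 × 3 = 30
Total = 120 + 100 + 20 + 30 = 270.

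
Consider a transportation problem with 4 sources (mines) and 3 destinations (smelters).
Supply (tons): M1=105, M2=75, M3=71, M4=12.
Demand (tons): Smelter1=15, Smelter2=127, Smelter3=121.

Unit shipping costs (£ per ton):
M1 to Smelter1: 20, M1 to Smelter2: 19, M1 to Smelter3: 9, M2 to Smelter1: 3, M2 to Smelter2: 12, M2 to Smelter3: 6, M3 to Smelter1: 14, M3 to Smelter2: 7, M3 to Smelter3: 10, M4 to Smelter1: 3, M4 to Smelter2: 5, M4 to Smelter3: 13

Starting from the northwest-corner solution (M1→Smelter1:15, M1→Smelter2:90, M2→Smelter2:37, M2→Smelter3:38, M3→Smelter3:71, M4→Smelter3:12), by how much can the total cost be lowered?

Current plan cost = 15·20 + 90·19 + 37·12 + 38·6 + 71·10 + 12·13 = £3548.
Optimal plan:
  M1→Smelter3: 105 tons
  M2→Smelter1: 15 tons
  M2→Smelter2: 44 tons
  M2→Smelter3: 16 tons
  M3→Smelter2: 71 tons
  M4→Smelter2: 12 tons
Optimal cost = £2171.
Saving = 3548 − 2171 = £1377.

1377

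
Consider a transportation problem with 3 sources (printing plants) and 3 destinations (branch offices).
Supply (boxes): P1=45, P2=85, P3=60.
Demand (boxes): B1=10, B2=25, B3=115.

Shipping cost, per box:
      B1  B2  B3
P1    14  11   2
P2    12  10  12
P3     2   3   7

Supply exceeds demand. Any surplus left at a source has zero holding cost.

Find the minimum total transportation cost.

Optimal allocation:
  P1->B3: 45 × 2 = 90
  P2->B3: 45 × 12 = 540
  P3->B1: 10 × 2 = 20
  P3->B2: 25 × 3 = 75
  P3->B3: 25 × 7 = 175
Total = 90 + 540 + 20 + 75 + 175 = 900.
(Supply check: P1 ships 45; P2 ships 45; P3 ships 60.)

900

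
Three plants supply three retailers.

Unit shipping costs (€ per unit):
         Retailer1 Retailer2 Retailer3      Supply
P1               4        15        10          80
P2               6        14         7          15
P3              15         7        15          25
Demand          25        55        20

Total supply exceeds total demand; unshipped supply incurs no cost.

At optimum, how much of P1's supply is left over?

Minimum-cost shipments:
  P1–Retailer1: 25 × €4 = €100
  P1–Retailer2: 30 × €15 = €450
  P1–Retailer3: 5 × €10 = €50
  P2–Retailer3: 15 × €7 = €105
  P3–Retailer2: 25 × €7 = €175
Total cost = €880.
P1 ships 60 of its 80, leaving 20.

20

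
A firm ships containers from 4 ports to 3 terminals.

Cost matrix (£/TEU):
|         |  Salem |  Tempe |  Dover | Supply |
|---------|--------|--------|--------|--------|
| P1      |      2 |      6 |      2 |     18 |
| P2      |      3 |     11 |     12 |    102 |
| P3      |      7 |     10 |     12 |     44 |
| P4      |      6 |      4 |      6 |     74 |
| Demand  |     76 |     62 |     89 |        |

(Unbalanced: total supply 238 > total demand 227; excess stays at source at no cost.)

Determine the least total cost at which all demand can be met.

1292

One minimum-cost allocation:
  P1 to Dover: 18 TEU
  P2 to Salem: 76 TEU
  P2 to Dover: 15 TEU
  P3 to Dover: 44 TEU
  P4 to Tempe: 62 TEU
  P4 to Dover: 12 TEU
Total cost = £1292.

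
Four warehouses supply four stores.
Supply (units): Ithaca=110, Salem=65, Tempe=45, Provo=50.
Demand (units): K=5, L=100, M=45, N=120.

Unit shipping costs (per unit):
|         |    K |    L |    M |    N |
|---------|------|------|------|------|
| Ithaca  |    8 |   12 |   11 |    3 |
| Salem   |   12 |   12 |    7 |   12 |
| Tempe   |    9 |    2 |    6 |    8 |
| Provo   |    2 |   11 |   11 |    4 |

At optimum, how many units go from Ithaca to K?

Optimal shipments:
  Ithaca to N: 110 × 3 = 330
  Salem to L: 20 × 12 = 240
  Salem to M: 45 × 7 = 315
  Tempe to L: 45 × 2 = 90
  Provo to K: 5 × 2 = 10
  Provo to L: 35 × 11 = 385
  Provo to N: 10 × 4 = 40
Total cost = 1410.
The route Ithaca→K is not used.

0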